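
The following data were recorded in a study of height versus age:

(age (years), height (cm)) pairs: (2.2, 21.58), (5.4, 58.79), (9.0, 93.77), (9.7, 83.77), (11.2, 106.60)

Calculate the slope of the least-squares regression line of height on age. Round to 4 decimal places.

9.0378

n = 5, Σx = 37.5, Σy = 364.51, Σxy = 3215.361, Σx² = 334.53
Sxx = Σx² − (Σx)²/n = 334.53 − 281.25 = 53.28
Sxy = Σxy − (Σx)(Σy)/n = 3215.361 − 2733.825 = 481.536
b = Sxy/Sxx = 481.536/53.28 = 9.037838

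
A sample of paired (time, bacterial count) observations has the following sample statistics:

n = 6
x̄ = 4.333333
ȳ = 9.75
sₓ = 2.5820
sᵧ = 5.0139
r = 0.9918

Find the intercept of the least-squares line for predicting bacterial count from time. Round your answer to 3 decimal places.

b = r · sᵧ/sₓ = 0.9918 · 5.0139/2.582 = 1.925943
a = ȳ − b·x̄ = 9.75 − 1.925943·4.333333 = 1.404246

1.404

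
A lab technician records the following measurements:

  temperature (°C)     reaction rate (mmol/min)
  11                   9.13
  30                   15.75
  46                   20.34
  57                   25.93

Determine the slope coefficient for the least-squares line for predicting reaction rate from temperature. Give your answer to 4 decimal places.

n = 4, Σx = 144, Σy = 71.15, Σxy = 2986.58, Σx² = 6386
Sxx = Σx² − (Σx)²/n = 6386 − 5184 = 1202
Sxy = Σxy − (Σx)(Σy)/n = 2986.58 − 2561.4 = 425.18
b = Sxy/Sxx = 425.18/1202 = 0.353727

0.3537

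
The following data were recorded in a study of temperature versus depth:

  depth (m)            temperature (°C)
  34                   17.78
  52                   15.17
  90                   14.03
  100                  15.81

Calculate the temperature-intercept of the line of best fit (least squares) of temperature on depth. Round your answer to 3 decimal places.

n = 4, Σx = 276, Σy = 62.79, Σxy = 4237.06, Σx² = 21960
Sxx = Σx² − (Σx)²/n = 21960 − 19044 = 2916
Sxy = Σxy − (Σx)(Σy)/n = 4237.06 − 4332.51 = -95.45
b = Sxy/Sxx = -95.45/2916 = -0.032733
a = ȳ − b·x̄ = 15.6975 − (-0.032733)·69 = 17.956091

17.956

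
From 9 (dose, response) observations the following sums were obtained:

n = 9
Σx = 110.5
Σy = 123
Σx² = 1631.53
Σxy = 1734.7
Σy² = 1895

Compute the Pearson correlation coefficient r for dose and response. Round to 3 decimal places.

Sxx = Σx² − (Σx)²/n = 1631.53 − 1356.694444 = 274.835556
Sxy = Σxy − (Σx)(Σy)/n = 1734.7 − 1510.166667 = 224.533333
Syy = Σy² − (Σy)²/n = 1895 − 1681 = 214
r = Sxy/√(Sxx·Syy) = 224.533333/√(58814.808889) = 224.533333/242.517647 = 0.925843

0.926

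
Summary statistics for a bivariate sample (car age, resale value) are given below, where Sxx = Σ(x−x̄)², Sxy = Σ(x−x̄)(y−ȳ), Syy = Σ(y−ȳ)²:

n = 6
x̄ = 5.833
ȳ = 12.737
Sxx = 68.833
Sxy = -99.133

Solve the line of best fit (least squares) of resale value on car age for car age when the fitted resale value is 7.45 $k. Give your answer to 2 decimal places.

b = Sxy/Sxx = -99.133/68.833 = -1.440196
a = ȳ − b·x̄ = 12.737 − (-1.440196)·5.833 = 21.137662
Set a + b·x = 7.45: x = (7.45 − 21.137662) / (-1.440196) = 9.504029

9.50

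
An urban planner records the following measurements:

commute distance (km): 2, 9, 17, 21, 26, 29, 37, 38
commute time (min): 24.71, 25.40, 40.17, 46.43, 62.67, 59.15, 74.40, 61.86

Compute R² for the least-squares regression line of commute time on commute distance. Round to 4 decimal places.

n = 8, Σx = 179, Σy = 394.79, Σxy = 10384.19, Σx² = 5145, Σy² = 21813.3889
Sxx = Σx² − (Σx)²/n = 5145 − 4005.125 = 1139.875
Sxy = Σxy − (Σx)(Σy)/n = 10384.19 − 8833.42625 = 1550.76375
Syy = Σy² − (Σy)²/n = 21813.3889 − 19482.393013 = 2330.995888
R² = Sxy²/(Sxx·Syy) = (1550.76375)²/(1139.875·2330.995888) = 0.905092

0.9051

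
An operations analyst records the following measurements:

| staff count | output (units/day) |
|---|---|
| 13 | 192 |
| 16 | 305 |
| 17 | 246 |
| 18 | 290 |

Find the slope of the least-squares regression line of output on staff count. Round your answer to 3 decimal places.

17.857

n = 4, Σx = 64, Σy = 1033, Σxy = 16778, Σx² = 1038
Sxx = Σx² − (Σx)²/n = 1038 − 1024 = 14
Sxy = Σxy − (Σx)(Σy)/n = 16778 − 16528 = 250
b = Sxy/Sxx = 250/14 = 17.857143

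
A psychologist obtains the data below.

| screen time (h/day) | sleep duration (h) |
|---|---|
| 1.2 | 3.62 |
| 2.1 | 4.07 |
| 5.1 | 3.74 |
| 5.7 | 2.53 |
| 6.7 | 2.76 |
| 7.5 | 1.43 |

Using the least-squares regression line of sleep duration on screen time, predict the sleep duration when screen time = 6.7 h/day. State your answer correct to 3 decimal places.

2.405

n = 6, Σx = 28.3, Σy = 18.15, Σxy = 75.603, Σx² = 165.49
Sxx = Σx² − (Σx)²/n = 165.49 − 133.481667 = 32.008333
Sxy = Σxy − (Σx)(Σy)/n = 75.603 − 85.6075 = -10.0045
b = Sxy/Sxx = -10.0045/32.008333 = -0.312559
a = ȳ − b·x̄ = 3.025 − (-0.312559)·4.716667 = 4.499238
ŷ(6.7) = a + b·6.7 = 4.499238 + (-0.312559)·6.7 = 2.405091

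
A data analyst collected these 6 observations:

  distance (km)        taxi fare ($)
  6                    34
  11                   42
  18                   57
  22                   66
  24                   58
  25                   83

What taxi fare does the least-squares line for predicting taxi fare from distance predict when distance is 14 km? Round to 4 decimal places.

n = 6, Σx = 106, Σy = 340, Σxy = 6611, Σx² = 2166
Sxx = Σx² − (Σx)²/n = 2166 − 1872.666667 = 293.333333
Sxy = Σxy − (Σx)(Σy)/n = 6611 − 6006.666667 = 604.333333
b = Sxy/Sxx = 604.333333/293.333333 = 2.060227
a = ȳ − b·x̄ = 56.666667 − 2.060227·17.666667 = 20.269318
ŷ(14) = a + b·14 = 20.269318 + 2.060227·14 = 49.1125

49.1125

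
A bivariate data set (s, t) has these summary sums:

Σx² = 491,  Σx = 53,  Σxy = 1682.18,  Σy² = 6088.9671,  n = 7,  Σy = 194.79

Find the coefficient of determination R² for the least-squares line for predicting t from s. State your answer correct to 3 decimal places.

0.717

Sxx = Σx² − (Σx)²/n = 491 − 401.285714 = 89.714286
Sxy = Σxy − (Σx)(Σy)/n = 1682.18 − 1474.838571 = 207.341429
Syy = Σy² − (Σy)²/n = 6088.9671 − 5420.449157 = 668.517943
R² = Sxy²/(Sxx·Syy) = (207.341429)²/(89.714286·668.517943) = 0.716799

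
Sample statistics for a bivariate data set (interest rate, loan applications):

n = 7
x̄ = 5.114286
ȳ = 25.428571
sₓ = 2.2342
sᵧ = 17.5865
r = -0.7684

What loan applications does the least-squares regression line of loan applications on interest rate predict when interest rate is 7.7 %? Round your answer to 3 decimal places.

b = r · sᵧ/sₓ = -0.7684 · 17.5865/2.2342 = -6.048459
a = ȳ − b·x̄ = 25.428571 − (-6.048459)·5.114286 = 56.362119
ŷ(7.7) = a + b·7.7 = 56.362119 + (-6.048459)·7.7 = 9.788986

9.789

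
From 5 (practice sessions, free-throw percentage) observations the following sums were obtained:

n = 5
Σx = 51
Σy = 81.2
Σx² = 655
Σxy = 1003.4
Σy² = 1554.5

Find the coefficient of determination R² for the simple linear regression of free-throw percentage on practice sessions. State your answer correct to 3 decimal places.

0.965

Sxx = Σx² − (Σx)²/n = 655 − 520.2 = 134.8
Sxy = Σxy − (Σx)(Σy)/n = 1003.4 − 828.24 = 175.16
Syy = Σy² − (Σy)²/n = 1554.5 − 1318.688 = 235.812
R² = Sxy²/(Sxx·Syy) = (175.16)²/(134.8·235.812) = 0.965193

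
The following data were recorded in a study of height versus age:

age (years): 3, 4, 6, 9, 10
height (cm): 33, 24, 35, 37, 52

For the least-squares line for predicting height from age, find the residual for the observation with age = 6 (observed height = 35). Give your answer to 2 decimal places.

n = 5, Σx = 32, Σy = 181, Σxy = 1258, Σx² = 242
Sxx = Σx² − (Σx)²/n = 242 − 204.8 = 37.2
Sxy = Σxy − (Σx)(Σy)/n = 1258 − 1158.4 = 99.6
b = Sxy/Sxx = 99.6/37.2 = 2.677419
a = ȳ − b·x̄ = 36.2 − 2.677419·6.4 = 19.064516
ŷ(6) = 19.064516 + 2.677419·6 = 35.129032
residual = y − ŷ = 35 − 35.129032 = -0.129032

-0.13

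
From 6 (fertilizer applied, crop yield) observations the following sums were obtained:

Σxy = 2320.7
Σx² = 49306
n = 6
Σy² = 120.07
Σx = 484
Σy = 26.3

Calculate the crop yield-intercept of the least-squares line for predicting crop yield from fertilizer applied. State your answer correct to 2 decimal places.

2.82

Sxx = Σx² − (Σx)²/n = 49306 − 39042.666667 = 10263.333333
Sxy = Σxy − (Σx)(Σy)/n = 2320.7 − 2121.533333 = 199.166667
b = Sxy/Sxx = 199.166667/10263.333333 = 0.019406
a = ȳ − b·x̄ = 4.383333 − 0.019406·80.666667 = 2.817944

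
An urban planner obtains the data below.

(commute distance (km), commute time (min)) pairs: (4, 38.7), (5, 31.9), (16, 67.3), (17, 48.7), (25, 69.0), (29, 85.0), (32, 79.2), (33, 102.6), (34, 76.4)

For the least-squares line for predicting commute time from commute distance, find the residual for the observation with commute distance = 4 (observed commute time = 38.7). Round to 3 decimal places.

3.644

n = 9, Σx = 195, Σy = 598.8, Σxy = 14926.8, Σx² = 5321
Sxx = Σx² − (Σx)²/n = 5321 − 4225 = 1096
Sxy = Σxy − (Σx)(Σy)/n = 14926.8 − 12974 = 1952.8
b = Sxy/Sxx = 1952.8/1096 = 1.781752
a = ȳ − b·x̄ = 66.533333 − 1.781752·21.666667 = 27.928710
ŷ(4) = 27.928710 + 1.781752·4 = 35.055718
residual = y − ŷ = 38.7 − 35.055718 = 3.644282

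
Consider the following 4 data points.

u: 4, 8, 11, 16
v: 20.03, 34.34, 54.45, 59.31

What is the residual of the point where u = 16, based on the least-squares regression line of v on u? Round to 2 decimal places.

-4.18

n = 4, Σx = 39, Σy = 168.13, Σxy = 1902.75, Σx² = 457
Sxx = Σx² − (Σx)²/n = 457 − 380.25 = 76.75
Sxy = Σxy − (Σx)(Σy)/n = 1902.75 − 1639.2675 = 263.4825
b = Sxy/Sxx = 263.4825/76.75 = 3.432997
a = ȳ − b·x̄ = 42.0325 − 3.432997·9.75 = 8.560782
ŷ(16) = 8.560782 + 3.432997·16 = 63.488730
residual = y − ŷ = 59.31 − 63.488730 = -4.178730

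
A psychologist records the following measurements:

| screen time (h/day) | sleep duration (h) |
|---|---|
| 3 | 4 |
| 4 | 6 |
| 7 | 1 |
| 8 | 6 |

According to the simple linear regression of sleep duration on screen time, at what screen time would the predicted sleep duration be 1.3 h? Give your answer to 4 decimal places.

25.5600

n = 4, Σx = 22, Σy = 17, Σxy = 91, Σx² = 138
Sxx = Σx² − (Σx)²/n = 138 − 121 = 17
Sxy = Σxy − (Σx)(Σy)/n = 91 − 93.5 = -2.5
b = Sxy/Sxx = -2.5/17 = -0.147059
a = ȳ − b·x̄ = 4.25 − (-0.147059)·5.5 = 5.058824
Set a + b·x = 1.3: x = (1.3 − 5.058824) / (-0.147059) = 25.56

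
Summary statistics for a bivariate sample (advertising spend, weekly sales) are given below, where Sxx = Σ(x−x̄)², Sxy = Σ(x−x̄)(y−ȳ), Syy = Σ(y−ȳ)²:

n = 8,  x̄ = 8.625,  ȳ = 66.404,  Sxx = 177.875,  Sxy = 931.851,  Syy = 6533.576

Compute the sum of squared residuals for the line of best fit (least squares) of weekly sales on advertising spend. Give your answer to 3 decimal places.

b = Sxy/Sxx = 931.851/177.875 = 5.238797
SSE = Syy − b·Sxy = 6533.576 − 5.238797·931.851 = 1651.797863

1651.798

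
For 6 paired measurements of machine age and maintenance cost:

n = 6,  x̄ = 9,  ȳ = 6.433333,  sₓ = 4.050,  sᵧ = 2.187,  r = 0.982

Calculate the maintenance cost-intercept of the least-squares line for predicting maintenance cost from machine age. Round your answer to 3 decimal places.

b = r · sᵧ/sₓ = 0.982 · 2.187/4.05 = 0.53028
a = ȳ − b·x̄ = 6.433333 − 0.53028·9 = 1.660813

1.661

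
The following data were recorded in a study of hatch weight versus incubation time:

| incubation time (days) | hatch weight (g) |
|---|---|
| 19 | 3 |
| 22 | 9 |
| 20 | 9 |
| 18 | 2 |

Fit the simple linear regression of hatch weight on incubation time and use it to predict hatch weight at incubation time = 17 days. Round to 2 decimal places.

0.49

n = 4, Σx = 79, Σy = 23, Σxy = 471, Σx² = 1569
Sxx = Σx² − (Σx)²/n = 1569 − 1560.25 = 8.75
Sxy = Σxy − (Σx)(Σy)/n = 471 − 454.25 = 16.75
b = Sxy/Sxx = 16.75/8.75 = 1.914286
a = ȳ − b·x̄ = 5.75 − 1.914286·19.75 = -32.057143
ŷ(17) = a + b·17 = -32.057143 + 1.914286·17 = 0.485714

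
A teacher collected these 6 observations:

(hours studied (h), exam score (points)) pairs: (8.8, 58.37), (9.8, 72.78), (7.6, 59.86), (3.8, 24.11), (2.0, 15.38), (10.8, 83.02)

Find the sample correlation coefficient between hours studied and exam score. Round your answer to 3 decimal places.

0.989

n = 6, Σx = 42.8, Σy = 313.52, Σxy = 2700.83, Σx² = 366.32, Σy² = 19997.3618
Sxx = Σx² − (Σx)²/n = 366.32 − 305.306667 = 61.013333
Sxy = Σxy − (Σx)(Σy)/n = 2700.83 − 2236.442667 = 464.387333
Syy = Σy² − (Σy)²/n = 19997.3618 − 16382.465067 = 3614.896733
r = Sxy/√(Sxx·Syy) = 464.387333/√(220556.899356) = 464.387333/469.634857 = 0.988826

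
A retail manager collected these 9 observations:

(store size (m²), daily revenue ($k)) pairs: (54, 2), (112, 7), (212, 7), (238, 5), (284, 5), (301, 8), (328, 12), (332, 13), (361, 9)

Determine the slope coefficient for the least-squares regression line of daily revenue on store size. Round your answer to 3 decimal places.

0.024

n = 9, Σx = 2222, Σy = 68, Σxy = 18895, Σx² = 636434
Sxx = Σx² − (Σx)²/n = 636434 − 548587.111111 = 87846.888889
Sxy = Σxy − (Σx)(Σy)/n = 18895 − 16788.444444 = 2106.555556
b = Sxy/Sxx = 2106.555556/87846.888889 = 0.023980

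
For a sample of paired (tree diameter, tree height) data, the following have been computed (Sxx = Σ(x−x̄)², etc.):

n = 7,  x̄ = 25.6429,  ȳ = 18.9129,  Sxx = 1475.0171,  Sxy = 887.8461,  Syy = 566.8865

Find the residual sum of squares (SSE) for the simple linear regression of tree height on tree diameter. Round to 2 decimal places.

b = Sxy/Sxx = 887.8461/1475.0171 = 0.601923
SSE = Syy − b·Sxy = 566.8865 − 0.601923·887.8461 = 32.471884

32.47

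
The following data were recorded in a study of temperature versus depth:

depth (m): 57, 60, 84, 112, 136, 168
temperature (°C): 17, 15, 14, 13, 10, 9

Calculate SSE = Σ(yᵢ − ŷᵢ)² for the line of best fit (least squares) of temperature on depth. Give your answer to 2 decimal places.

n = 6, Σx = 617, Σy = 78, Σxy = 7373, Σx² = 73169, Σy² = 1060
Sxx = Σx² − (Σx)²/n = 73169 − 63448.166667 = 9720.833333
Sxy = Σxy − (Σx)(Σy)/n = 7373 − 8021 = -648
Syy = Σy² − (Σy)²/n = 1060 − 1014 = 46
b = Sxy/Sxx = -648/9720.833333 = -0.066661
SSE = Syy − b·Sxy = 46 − (-0.066661)·(-648) = 2.803703

2.80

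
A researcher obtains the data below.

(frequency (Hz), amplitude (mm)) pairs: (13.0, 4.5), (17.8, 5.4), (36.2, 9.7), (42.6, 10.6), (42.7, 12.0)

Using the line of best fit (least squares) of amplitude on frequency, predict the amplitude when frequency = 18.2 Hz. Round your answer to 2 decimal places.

5.60

n = 5, Σx = 152.3, Σy = 42.2, Σxy = 1469.72, Σx² = 5434.33
Sxx = Σx² − (Σx)²/n = 5434.33 − 4639.058 = 795.272
Sxy = Σxy − (Σx)(Σy)/n = 1469.72 − 1285.412 = 184.308
b = Sxy/Sxx = 184.308/795.272 = 0.231755
a = ȳ − b·x̄ = 8.44 − 0.231755·30.46 = 1.380753
ŷ(18.2) = a + b·18.2 = 1.380753 + 0.231755·18.2 = 5.598688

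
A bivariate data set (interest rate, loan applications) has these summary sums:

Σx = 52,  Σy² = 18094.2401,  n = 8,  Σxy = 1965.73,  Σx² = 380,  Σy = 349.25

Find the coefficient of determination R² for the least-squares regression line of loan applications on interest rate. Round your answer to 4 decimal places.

0.7748

Sxx = Σx² − (Σx)²/n = 380 − 338 = 42
Sxy = Σxy − (Σx)(Σy)/n = 1965.73 − 2270.125 = -304.395
Syy = Σy² − (Σy)²/n = 18094.2401 − 15246.945312 = 2847.294787
R² = Sxy²/(Sxx·Syy) = (-304.395)²/(42·2847.294787) = 0.774807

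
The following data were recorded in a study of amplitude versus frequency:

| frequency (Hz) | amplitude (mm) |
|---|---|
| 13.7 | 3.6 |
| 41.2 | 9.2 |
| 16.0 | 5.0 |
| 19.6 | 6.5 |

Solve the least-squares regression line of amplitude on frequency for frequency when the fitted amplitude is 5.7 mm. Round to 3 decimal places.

20.541

n = 4, Σx = 90.5, Σy = 24.3, Σxy = 635.76, Σx² = 2525.29
Sxx = Σx² − (Σx)²/n = 2525.29 − 2047.5625 = 477.7275
Sxy = Σxy − (Σx)(Σy)/n = 635.76 − 549.7875 = 85.9725
b = Sxy/Sxx = 85.9725/477.7275 = 0.179961
a = ȳ − b·x̄ = 6.075 − 0.179961·22.625 = 2.003374
Set a + b·x = 5.7: x = (5.7 − 2.003374) / 0.179961 = 20.541220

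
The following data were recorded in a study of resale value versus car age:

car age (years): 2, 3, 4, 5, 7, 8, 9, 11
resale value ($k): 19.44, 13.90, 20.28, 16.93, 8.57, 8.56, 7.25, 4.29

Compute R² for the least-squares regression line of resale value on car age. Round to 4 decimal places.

n = 8, Σx = 49, Σy = 99.22, Σxy = 487.26, Σx² = 369, Σy² = 1486.712
Sxx = Σx² − (Σx)²/n = 369 − 300.125 = 68.875
Sxy = Σxy − (Σx)(Σy)/n = 487.26 − 607.7225 = -120.4625
Syy = Σy² − (Σy)²/n = 1486.712 − 1230.57605 = 256.13595
R² = Sxy²/(Sxx·Syy) = (-120.4625)²/(68.875·256.13595) = 0.822568

0.8226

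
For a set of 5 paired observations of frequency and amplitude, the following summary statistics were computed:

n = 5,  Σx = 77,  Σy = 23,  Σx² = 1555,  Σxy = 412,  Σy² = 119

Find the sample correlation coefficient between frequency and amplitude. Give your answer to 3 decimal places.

0.828

Sxx = Σx² − (Σx)²/n = 1555 − 1185.8 = 369.2
Sxy = Σxy − (Σx)(Σy)/n = 412 − 354.2 = 57.8
Syy = Σy² − (Σy)²/n = 119 − 105.8 = 13.2
r = Sxy/√(Sxx·Syy) = 57.8/√(4873.44) = 57.8/69.810028 = 0.827961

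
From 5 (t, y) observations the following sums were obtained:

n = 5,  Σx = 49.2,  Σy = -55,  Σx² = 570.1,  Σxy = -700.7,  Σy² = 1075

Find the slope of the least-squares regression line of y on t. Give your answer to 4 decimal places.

Sxx = Σx² − (Σx)²/n = 570.1 − 484.128 = 85.972
Sxy = Σxy − (Σx)(Σy)/n = -700.7 − (-541.2) = -159.5
b = Sxy/Sxx = -159.5/85.972 = -1.855255

-1.8553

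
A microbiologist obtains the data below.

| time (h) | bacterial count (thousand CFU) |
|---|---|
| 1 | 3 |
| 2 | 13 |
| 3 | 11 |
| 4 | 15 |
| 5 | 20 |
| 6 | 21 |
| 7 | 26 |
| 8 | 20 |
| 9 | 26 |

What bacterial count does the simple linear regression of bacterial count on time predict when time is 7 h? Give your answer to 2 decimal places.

n = 9, Σx = 45, Σy = 155, Σxy = 924, Σx² = 285
Sxx = Σx² − (Σx)²/n = 285 − 225 = 60
Sxy = Σxy − (Σx)(Σy)/n = 924 − 775 = 149
b = Sxy/Sxx = 149/60 = 2.483333
a = ȳ − b·x̄ = 17.222222 − 2.483333·5 = 4.805556
ŷ(7) = a + b·7 = 4.805556 + 2.483333·7 = 22.188889

22.19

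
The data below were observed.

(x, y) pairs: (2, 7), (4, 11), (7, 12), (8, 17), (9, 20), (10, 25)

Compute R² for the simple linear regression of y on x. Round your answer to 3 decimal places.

0.871

n = 6, Σx = 40, Σy = 92, Σxy = 708, Σx² = 314, Σy² = 1628
Sxx = Σx² − (Σx)²/n = 314 − 266.666667 = 47.333333
Sxy = Σxy − (Σx)(Σy)/n = 708 − 613.333333 = 94.666667
Syy = Σy² − (Σy)²/n = 1628 − 1410.666667 = 217.333333
R² = Sxy²/(Sxx·Syy) = (94.666667)²/(47.333333·217.333333) = 0.871166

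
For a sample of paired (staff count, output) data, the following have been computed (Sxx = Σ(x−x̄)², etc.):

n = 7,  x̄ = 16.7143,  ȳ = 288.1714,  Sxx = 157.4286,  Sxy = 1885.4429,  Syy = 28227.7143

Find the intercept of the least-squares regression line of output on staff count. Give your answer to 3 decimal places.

87.993

b = Sxy/Sxx = 1885.4429/157.4286 = 11.976495
a = ȳ − b·x̄ = 288.1714 − 11.976495·16.7143 = 87.992663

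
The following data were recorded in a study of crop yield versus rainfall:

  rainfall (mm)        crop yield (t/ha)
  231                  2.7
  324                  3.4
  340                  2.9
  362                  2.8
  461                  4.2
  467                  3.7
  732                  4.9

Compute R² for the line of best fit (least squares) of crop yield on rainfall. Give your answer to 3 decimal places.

0.845

n = 7, Σx = 2917, Σy = 24.6, Σxy = 10975.8, Σx² = 1371415, Σy² = 90.44
Sxx = Σx² − (Σx)²/n = 1371415 − 1215555.571429 = 155859.428571
Sxy = Σxy − (Σx)(Σy)/n = 10975.8 − 10251.171429 = 724.628571
Syy = Σy² − (Σy)²/n = 90.44 − 86.451429 = 3.988571
R² = Sxy²/(Sxx·Syy) = (724.628571)²/(155859.428571·3.988571) = 0.844657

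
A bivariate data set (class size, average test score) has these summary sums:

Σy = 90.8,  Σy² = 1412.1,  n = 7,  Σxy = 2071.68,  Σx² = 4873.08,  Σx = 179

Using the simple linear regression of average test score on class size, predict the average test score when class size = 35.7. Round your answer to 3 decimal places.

4.404

Sxx = Σx² − (Σx)²/n = 4873.08 − 4577.285714 = 295.794286
Sxy = Σxy − (Σx)(Σy)/n = 2071.68 − 2321.885714 = -250.205714
b = Sxy/Sxx = -250.205714/295.794286 = -0.845877
a = ȳ − b·x̄ = 12.971429 − (-0.845877)·25.571429 = 34.601723
ŷ(35.7) = a + b·35.7 = 34.601723 + (-0.845877)·35.7 = 4.403898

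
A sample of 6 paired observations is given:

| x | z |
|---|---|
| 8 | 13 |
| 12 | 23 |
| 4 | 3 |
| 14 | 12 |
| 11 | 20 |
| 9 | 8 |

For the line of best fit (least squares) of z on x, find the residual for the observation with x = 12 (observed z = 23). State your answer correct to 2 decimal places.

6.47

n = 6, Σx = 58, Σy = 79, Σxy = 852, Σx² = 622
Sxx = Σx² − (Σx)²/n = 622 − 560.666667 = 61.333333
Sxy = Σxy − (Σx)(Σy)/n = 852 − 763.666667 = 88.333333
b = Sxy/Sxx = 88.333333/61.333333 = 1.440217
a = ȳ − b·x̄ = 13.166667 − 1.440217·9.666667 = -0.755435
ŷ(12) = -0.755435 + 1.440217·12 = 16.527174
residual = y − ŷ = 23 − 16.527174 = 6.472826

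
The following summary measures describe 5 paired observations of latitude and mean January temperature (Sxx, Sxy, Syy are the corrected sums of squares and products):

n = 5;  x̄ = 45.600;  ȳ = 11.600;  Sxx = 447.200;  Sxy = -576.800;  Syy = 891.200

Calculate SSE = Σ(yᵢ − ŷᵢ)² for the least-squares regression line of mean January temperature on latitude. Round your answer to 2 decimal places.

147.24

b = Sxy/Sxx = -576.8/447.2 = -1.289803
SSE = Syy − b·Sxy = 891.2 − (-1.289803)·(-576.8) = 147.241503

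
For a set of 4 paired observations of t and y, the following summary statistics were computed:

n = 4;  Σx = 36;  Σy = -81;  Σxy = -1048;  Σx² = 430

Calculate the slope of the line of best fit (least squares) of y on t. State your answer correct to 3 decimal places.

Sxx = Σx² − (Σx)²/n = 430 − 324 = 106
Sxy = Σxy − (Σx)(Σy)/n = -1048 − (-729) = -319
b = Sxy/Sxx = -319/106 = -3.009434

-3.009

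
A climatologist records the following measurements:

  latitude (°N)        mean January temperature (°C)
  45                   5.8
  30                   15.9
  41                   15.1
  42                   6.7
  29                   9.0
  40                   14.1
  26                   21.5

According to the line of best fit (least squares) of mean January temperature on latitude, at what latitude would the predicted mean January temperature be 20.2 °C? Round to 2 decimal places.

n = 7, Σx = 253, Σy = 88.1, Σxy = 3022.5, Σx² = 9487
Sxx = Σx² − (Σx)²/n = 9487 − 9144.142857 = 342.857143
Sxy = Σxy − (Σx)(Σy)/n = 3022.5 − 3184.185714 = -161.685714
b = Sxy/Sxx = -161.685714/342.857143 = -0.471583
a = ȳ − b·x̄ = 12.585714 − (-0.471583)·36.142857 = 29.630083
Set a + b·x = 20.2: x = (20.2 − 29.630083) / (-0.471583) = 19.996643

20.00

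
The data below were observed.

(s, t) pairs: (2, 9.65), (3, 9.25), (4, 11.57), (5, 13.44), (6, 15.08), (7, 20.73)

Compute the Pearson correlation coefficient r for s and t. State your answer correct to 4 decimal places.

n = 6, Σx = 27, Σy = 79.72, Σxy = 396.12, Σx² = 139, Σy² = 1150.3228
Sxx = Σx² − (Σx)²/n = 139 − 121.5 = 17.5
Sxy = Σxy − (Σx)(Σy)/n = 396.12 − 358.74 = 37.38
Syy = Σy² − (Σy)²/n = 1150.3228 − 1059.213067 = 91.109733
r = Sxy/√(Sxx·Syy) = 37.38/√(1594.420333) = 37.38/39.930193 = 0.936134

0.9361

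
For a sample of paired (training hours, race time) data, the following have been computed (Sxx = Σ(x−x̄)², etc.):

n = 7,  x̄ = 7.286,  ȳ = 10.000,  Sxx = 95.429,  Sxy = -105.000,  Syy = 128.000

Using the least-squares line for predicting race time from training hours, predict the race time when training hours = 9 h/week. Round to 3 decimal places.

b = Sxy/Sxx = -105/95.429 = -1.100294
a = ȳ − b·x̄ = 10 − (-1.100294)·7.286 = 18.016745
ŷ(9) = a + b·9 = 18.016745 + (-1.100294)·9 = 8.114095

8.114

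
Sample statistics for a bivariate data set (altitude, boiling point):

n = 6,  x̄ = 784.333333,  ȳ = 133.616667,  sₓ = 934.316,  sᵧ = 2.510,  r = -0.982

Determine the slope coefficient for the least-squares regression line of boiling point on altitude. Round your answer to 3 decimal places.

b = r · sᵧ/sₓ = -0.982 · 2.51/934.316 = -0.002638

-0.003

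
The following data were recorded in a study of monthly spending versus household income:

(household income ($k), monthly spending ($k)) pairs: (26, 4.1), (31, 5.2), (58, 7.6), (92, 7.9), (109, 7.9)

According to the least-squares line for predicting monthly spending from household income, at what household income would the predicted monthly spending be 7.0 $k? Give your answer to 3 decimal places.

73.956

n = 5, Σx = 316, Σy = 32.7, Σxy = 2296.5, Σx² = 25346
Sxx = Σx² − (Σx)²/n = 25346 − 19971.2 = 5374.8
Sxy = Σxy − (Σx)(Σy)/n = 2296.5 − 2066.64 = 229.86
b = Sxy/Sxx = 229.86/5374.8 = 0.042766
a = ȳ − b·x̄ = 6.54 − 0.042766·63.2 = 3.837173
Set a + b·x = 7.0: x = (7.0 − 3.837173) / 0.042766 = 73.956147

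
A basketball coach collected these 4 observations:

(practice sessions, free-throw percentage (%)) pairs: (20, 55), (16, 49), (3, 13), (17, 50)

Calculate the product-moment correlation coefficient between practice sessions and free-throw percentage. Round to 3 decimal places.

n = 4, Σx = 56, Σy = 167, Σxy = 2773, Σx² = 954, Σy² = 8095
Sxx = Σx² − (Σx)²/n = 954 − 784 = 170
Sxy = Σxy − (Σx)(Σy)/n = 2773 − 2338 = 435
Syy = Σy² − (Σy)²/n = 8095 − 6972.25 = 1122.75
r = Sxy/√(Sxx·Syy) = 435/√(190867.5) = 435/436.883852 = 0.995688

0.996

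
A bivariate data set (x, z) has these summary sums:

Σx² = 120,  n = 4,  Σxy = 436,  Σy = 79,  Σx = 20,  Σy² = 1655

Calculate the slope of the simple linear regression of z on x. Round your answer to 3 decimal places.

Sxx = Σx² − (Σx)²/n = 120 − 100 = 20
Sxy = Σxy − (Σx)(Σy)/n = 436 − 395 = 41
b = Sxy/Sxx = 41/20 = 2.05

2.050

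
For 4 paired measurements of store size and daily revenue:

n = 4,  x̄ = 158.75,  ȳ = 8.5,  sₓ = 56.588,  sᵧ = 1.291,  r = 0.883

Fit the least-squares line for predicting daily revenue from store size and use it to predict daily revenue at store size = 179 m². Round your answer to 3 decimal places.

b = r · sᵧ/sₓ = 0.883 · 1.291/56.588 = 0.020145
a = ȳ − b·x̄ = 8.5 − 0.020145·158.75 = 5.302016
ŷ(179) = a + b·179 = 5.302016 + 0.020145·179 = 8.907932

8.908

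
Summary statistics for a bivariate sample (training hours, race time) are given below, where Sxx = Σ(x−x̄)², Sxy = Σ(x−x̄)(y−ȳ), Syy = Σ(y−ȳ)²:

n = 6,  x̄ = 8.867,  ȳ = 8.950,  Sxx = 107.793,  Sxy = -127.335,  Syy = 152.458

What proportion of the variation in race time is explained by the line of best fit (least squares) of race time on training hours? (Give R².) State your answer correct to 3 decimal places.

0.987

R² = Sxy²/(Sxx·Syy) = (-127.335)²/(107.793·152.458) = 0.986631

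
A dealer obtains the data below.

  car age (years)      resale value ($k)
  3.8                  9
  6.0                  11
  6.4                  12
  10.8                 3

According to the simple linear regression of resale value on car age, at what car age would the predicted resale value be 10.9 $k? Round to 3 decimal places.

n = 4, Σx = 27, Σy = 35, Σxy = 209.4, Σx² = 208.04
Sxx = Σx² − (Σx)²/n = 208.04 − 182.25 = 25.79
Sxy = Σxy − (Σx)(Σy)/n = 209.4 − 236.25 = -26.85
b = Sxy/Sxx = -26.85/25.79 = -1.041101
a = ȳ − b·x̄ = 8.75 − (-1.041101)·6.75 = 15.777433
Set a + b·x = 10.9: x = (10.9 − 15.777433) / (-1.041101) = 4.684879

4.685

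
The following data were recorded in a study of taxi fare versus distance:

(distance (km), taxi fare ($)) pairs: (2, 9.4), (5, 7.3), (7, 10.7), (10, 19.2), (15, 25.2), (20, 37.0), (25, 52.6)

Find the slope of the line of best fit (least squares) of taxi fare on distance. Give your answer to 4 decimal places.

n = 7, Σx = 84, Σy = 161.4, Σxy = 2755.2, Σx² = 1428
Sxx = Σx² − (Σx)²/n = 1428 − 1008 = 420
Sxy = Σxy − (Σx)(Σy)/n = 2755.2 − 1936.8 = 818.4
b = Sxy/Sxx = 818.4/420 = 1.948571

1.9486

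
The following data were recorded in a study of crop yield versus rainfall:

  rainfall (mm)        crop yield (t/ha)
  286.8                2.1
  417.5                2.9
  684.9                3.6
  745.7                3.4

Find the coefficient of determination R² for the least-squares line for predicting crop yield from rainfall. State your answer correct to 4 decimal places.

0.8790

n = 4, Σx = 2134.9, Σy = 12, Σxy = 6814.05, Σx² = 1281716.99, Σy² = 37.34
Sxx = Σx² − (Σx)²/n = 1281716.99 − 1139449.5025 = 142267.4875
Sxy = Σxy − (Σx)(Σy)/n = 6814.05 − 6404.7 = 409.35
Syy = Σy² − (Σy)²/n = 37.34 − 36 = 1.34
R² = Sxy²/(Sxx·Syy) = (409.35)²/(142267.4875·1.34) = 0.878980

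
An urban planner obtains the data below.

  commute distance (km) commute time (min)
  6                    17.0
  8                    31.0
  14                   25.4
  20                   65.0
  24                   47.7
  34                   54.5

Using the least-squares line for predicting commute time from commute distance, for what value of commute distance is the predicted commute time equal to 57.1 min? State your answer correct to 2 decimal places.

30.21

n = 6, Σx = 106, Σy = 240.6, Σxy = 5003.4, Σx² = 2428
Sxx = Σx² − (Σx)²/n = 2428 − 1872.666667 = 555.333333
Sxy = Σxy − (Σx)(Σy)/n = 5003.4 − 4250.6 = 752.8
b = Sxy/Sxx = 752.8/555.333333 = 1.355582
a = ȳ − b·x̄ = 40.1 − 1.355582·17.666667 = 16.151381
Set a + b·x = 57.1: x = (57.1 − 16.151381) / 1.355582 = 30.207403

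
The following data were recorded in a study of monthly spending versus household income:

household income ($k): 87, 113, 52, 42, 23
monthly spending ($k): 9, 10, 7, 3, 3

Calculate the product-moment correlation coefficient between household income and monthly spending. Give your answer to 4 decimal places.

0.9318

n = 5, Σx = 317, Σy = 32, Σxy = 2472, Σx² = 25335, Σy² = 248
Sxx = Σx² − (Σx)²/n = 25335 − 20097.8 = 5237.2
Sxy = Σxy − (Σx)(Σy)/n = 2472 − 2028.8 = 443.2
Syy = Σy² − (Σy)²/n = 248 − 204.8 = 43.2
r = Sxy/√(Sxx·Syy) = 443.2/√(226247.04) = 443.2/475.654328 = 0.931769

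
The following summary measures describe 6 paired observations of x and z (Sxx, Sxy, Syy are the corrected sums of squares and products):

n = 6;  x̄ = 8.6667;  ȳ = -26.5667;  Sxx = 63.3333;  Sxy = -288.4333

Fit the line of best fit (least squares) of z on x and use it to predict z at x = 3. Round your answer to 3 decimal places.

-0.759

b = Sxy/Sxx = -288.4333/63.3333 = -4.554212
a = ȳ − b·x̄ = -26.5667 − (-4.554212)·8.6667 = 12.903293
ŷ(3) = a + b·3 = 12.903293 + (-4.554212)·3 = -0.759345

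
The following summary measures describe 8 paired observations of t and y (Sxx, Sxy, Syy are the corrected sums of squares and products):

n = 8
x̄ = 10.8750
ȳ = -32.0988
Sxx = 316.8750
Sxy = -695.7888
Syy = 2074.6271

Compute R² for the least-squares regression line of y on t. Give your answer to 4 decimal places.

0.7364

R² = Sxy²/(Sxx·Syy) = (-695.7888)²/(316.875·2074.6271) = 0.736422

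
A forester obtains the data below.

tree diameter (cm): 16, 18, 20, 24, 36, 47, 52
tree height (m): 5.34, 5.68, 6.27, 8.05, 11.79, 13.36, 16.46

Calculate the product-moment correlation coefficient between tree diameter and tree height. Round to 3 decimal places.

0.991

n = 7, Σx = 213, Σy = 66.95, Σxy = 2414.56, Σx² = 7765, Σy² = 753.3187
Sxx = Σx² − (Σx)²/n = 7765 − 6481.285714 = 1283.714286
Sxy = Σxy − (Σx)(Σy)/n = 2414.56 − 2037.192857 = 377.367143
Syy = Σy² − (Σy)²/n = 753.3187 − 640.328929 = 112.989771
r = Sxy/√(Sxx·Syy) = 377.367143/√(145046.583722) = 377.367143/380.849818 = 0.990856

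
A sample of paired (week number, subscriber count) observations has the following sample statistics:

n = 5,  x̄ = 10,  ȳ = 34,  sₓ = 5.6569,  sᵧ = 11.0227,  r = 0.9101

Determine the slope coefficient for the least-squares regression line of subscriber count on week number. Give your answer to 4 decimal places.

b = r · sᵧ/sₓ = 0.9101 · 11.0227/5.6569 = 1.773367

1.7734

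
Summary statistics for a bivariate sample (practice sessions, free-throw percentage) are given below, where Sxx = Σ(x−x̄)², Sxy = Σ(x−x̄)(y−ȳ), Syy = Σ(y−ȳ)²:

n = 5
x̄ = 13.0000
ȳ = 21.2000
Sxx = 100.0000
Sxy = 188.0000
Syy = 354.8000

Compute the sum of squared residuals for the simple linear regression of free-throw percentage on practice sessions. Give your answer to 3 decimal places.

1.360

b = Sxy/Sxx = 188/100 = 1.88
SSE = Syy − b·Sxy = 354.8 − 1.88·188 = 1.36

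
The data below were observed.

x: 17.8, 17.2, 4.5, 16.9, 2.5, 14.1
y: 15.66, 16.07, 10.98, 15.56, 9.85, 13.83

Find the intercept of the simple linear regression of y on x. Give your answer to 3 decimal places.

n = 6, Σx = 73, Σy = 81.95, Σxy = 1087.154, Σx² = 1123.6
Sxx = Σx² − (Σx)²/n = 1123.6 − 888.166667 = 235.433333
Sxy = Σxy − (Σx)(Σy)/n = 1087.154 − 997.058333 = 90.095667
b = Sxy/Sxx = 90.095667/235.433333 = 0.382680
a = ȳ − b·x̄ = 13.658333 − 0.382680·12.166667 = 9.002391

9.002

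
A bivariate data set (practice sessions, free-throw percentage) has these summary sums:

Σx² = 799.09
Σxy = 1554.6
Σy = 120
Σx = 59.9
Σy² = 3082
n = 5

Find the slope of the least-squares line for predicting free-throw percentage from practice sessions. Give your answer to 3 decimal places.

Sxx = Σx² − (Σx)²/n = 799.09 − 717.602 = 81.488
Sxy = Σxy − (Σx)(Σy)/n = 1554.6 − 1437.6 = 117
b = Sxy/Sxx = 117/81.488 = 1.435794

1.436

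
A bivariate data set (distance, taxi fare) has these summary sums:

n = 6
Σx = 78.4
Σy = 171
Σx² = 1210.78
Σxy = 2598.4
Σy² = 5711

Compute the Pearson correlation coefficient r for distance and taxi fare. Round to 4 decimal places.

0.9214

Sxx = Σx² − (Σx)²/n = 1210.78 − 1024.426667 = 186.353333
Sxy = Σxy − (Σx)(Σy)/n = 2598.4 − 2234.4 = 364
Syy = Σy² − (Σy)²/n = 5711 − 4873.5 = 837.5
r = Sxy/√(Sxx·Syy) = 364/√(156070.916667) = 364/395.058118 = 0.921383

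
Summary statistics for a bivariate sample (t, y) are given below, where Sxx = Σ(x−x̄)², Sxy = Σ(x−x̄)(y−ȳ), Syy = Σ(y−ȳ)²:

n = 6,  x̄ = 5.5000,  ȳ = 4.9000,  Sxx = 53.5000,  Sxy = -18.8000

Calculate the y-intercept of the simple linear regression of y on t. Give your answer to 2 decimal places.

6.83

b = Sxy/Sxx = -18.8/53.5 = -0.351402
a = ȳ − b·x̄ = 4.9 − (-0.351402)·5.5 = 6.832710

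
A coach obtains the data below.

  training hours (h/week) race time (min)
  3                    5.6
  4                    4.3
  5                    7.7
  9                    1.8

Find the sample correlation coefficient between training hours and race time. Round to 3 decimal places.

-0.675

n = 4, Σx = 21, Σy = 19.4, Σxy = 88.7, Σx² = 131, Σy² = 112.38
Sxx = Σx² − (Σx)²/n = 131 − 110.25 = 20.75
Sxy = Σxy − (Σx)(Σy)/n = 88.7 − 101.85 = -13.15
Syy = Σy² − (Σy)²/n = 112.38 − 94.09 = 18.29
r = Sxy/√(Sxx·Syy) = -13.15/√(379.5175) = -13.15/19.481209 = -0.675009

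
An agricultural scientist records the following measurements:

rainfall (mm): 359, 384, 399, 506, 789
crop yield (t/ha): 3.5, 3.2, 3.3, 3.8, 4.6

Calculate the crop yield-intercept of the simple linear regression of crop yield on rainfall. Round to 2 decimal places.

n = 5, Σx = 2437, Σy = 18.4, Σxy = 9354.2, Σx² = 1314095
Sxx = Σx² − (Σx)²/n = 1314095 − 1187793.8 = 126301.2
Sxy = Σxy − (Σx)(Σy)/n = 9354.2 − 8968.16 = 386.04
b = Sxy/Sxx = 386.04/126301.2 = 0.003057
a = ȳ − b·x̄ = 3.68 − 0.003057·487.4 = 2.190260

2.19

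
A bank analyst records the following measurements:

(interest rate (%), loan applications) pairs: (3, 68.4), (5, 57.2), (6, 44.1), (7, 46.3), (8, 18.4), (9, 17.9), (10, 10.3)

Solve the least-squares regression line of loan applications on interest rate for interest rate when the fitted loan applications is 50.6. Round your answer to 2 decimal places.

n = 7, Σx = 48, Σy = 262.6, Σxy = 1491.2, Σx² = 364
Sxx = Σx² − (Σx)²/n = 364 − 329.142857 = 34.857143
Sxy = Σxy − (Σx)(Σy)/n = 1491.2 − 1800.685714 = -309.485714
b = Sxy/Sxx = -309.485714/34.857143 = -8.878689
a = ȳ − b·x̄ = 37.514286 − (-8.878689)·6.857143 = 98.396721
Set a + b·x = 50.6: x = (50.6 − 98.396721) / (-8.878689) = 5.383309

5.38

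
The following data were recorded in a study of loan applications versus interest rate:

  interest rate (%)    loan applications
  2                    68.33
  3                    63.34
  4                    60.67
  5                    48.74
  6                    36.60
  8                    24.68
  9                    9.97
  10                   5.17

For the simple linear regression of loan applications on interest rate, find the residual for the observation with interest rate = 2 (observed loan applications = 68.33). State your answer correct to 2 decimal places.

n = 8, Σx = 47, Σy = 317.5, Σxy = 1371.53, Σx² = 335
Sxx = Σx² − (Σx)²/n = 335 − 276.125 = 58.875
Sxy = Σxy − (Σx)(Σy)/n = 1371.53 − 1865.3125 = -493.7825
b = Sxy/Sxx = -493.7825/58.875 = -8.386964
a = ȳ − b·x̄ = 39.6875 − (-8.386964)·5.875 = 88.960913
ŷ(2) = 88.960913 + (-8.386964)·2 = 72.186985
residual = y − ŷ = 68.33 − 72.186985 = -3.856985

-3.86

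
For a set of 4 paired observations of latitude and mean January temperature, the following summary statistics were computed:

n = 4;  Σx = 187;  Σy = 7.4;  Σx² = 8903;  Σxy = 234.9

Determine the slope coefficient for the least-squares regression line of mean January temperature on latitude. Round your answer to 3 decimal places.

-0.691

Sxx = Σx² − (Σx)²/n = 8903 − 8742.25 = 160.75
Sxy = Σxy − (Σx)(Σy)/n = 234.9 − 345.95 = -111.05
b = Sxy/Sxx = -111.05/160.75 = -0.690824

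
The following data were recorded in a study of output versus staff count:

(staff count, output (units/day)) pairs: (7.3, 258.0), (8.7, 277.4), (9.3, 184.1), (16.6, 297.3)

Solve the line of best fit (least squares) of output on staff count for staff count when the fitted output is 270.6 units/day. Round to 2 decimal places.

n = 4, Σx = 41.9, Σy = 1016.8, Σxy = 10944.09, Σx² = 491.03
Sxx = Σx² − (Σx)²/n = 491.03 − 438.9025 = 52.1275
Sxy = Σxy − (Σx)(Σy)/n = 10944.09 − 10650.98 = 293.11
b = Sxy/Sxx = 293.11/52.1275 = 5.622944
a = ȳ − b·x̄ = 254.2 − 5.622944·10.475 = 195.299664
Set a + b·x = 270.6: x = (270.6 − 195.299664) / 5.622944 = 13.391622

13.39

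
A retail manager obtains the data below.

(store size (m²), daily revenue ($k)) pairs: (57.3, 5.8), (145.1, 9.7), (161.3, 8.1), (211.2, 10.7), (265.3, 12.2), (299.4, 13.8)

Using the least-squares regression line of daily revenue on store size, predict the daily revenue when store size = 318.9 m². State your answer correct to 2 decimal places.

n = 6, Σx = 1139.6, Σy = 60.3, Σxy = 12674.56, Σx² = 254984.88
Sxx = Σx² − (Σx)²/n = 254984.88 − 216448.026667 = 38536.853333
Sxy = Σxy − (Σx)(Σy)/n = 12674.56 − 11452.98 = 1221.58
b = Sxy/Sxx = 1221.58/38536.853333 = 0.031699
a = ȳ − b·x̄ = 10.05 − 0.031699·189.933333 = 4.029302
ŷ(318.9) = a + b·318.9 = 4.029302 + 0.031699·318.9 = 14.138115

14.14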